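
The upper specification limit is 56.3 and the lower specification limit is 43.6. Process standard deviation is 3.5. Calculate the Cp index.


Cp = (56.3 - 43.6) / (6 * 3.5)

0.6


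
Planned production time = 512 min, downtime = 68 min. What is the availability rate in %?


Formula: Availability = (Planned Time - Downtime) / Planned Time * 100
Uptime = 512 - 68 = 444 min
Availability = 444 / 512 * 100 = 86.7%

86.7%


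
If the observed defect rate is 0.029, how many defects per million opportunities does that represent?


DPMO = defect_rate * 1000000 = 0.029 * 1000000

29000


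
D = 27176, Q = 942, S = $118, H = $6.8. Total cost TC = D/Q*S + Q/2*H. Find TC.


TC = 27176/942 * 118 + 942/2 * 6.8

$6607.01


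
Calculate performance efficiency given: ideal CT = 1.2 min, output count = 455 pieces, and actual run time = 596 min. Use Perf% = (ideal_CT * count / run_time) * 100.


Formula: Performance = (Ideal CT * Total Count) / Run Time * 100
Ideal output time = 1.2 * 455 = 546.0 min
Performance = 546.0 / 596 * 100 = 91.6%

91.6%


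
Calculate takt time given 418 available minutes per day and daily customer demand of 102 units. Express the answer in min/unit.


Formula: Takt Time = Available Production Time / Customer Demand
Takt = 418 min/day / 102 units/day
Takt = 4.1 min/unit

4.1 min/unit


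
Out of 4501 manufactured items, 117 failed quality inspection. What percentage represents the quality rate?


Formula: Quality Rate = Good Pieces / Total Pieces * 100
Good pieces = 4501 - 117 = 4384
QR = 4384 / 4501 * 100 = 97.4%

97.4%


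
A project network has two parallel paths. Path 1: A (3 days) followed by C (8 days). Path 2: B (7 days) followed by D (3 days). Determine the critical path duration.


Path 1 = 3 + 8 = 11 days
Path 2 = 7 + 3 = 10 days
Duration = max(11, 10) = 11 days

11 days


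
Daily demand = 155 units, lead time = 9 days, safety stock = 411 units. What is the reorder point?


Formula: ROP = (Daily Demand * Lead Time) + Safety Stock
Demand during lead time = 155 * 9 = 1395 units
ROP = 1395 + 411 = 1806 units

1806 units


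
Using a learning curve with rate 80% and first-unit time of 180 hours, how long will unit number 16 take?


Formula: T_n = T_1 * (learning_rate)^(log2(n)) where learning_rate = rate/100
Doublings = log2(16) = 4
T_n = 180 * 0.8^4
T_n = 180 * 0.4096 = 73.7 hours

73.7 hours


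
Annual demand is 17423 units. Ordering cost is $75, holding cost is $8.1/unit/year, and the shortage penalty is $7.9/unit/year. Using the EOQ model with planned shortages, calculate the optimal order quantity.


Formula: EOQ* = sqrt(2DS/H) * sqrt((H+P)/P)
Base EOQ = sqrt(2*17423*75/8.1) = 568.02 units
Correction = sqrt((8.1+7.9)/7.9) = 1.42314
EOQ* = 568.02 * 1.42314 = 808.4 units

808.4 units


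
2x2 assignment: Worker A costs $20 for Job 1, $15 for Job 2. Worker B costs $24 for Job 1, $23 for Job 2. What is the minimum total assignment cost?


Option 1: A->1 + B->2 = $20 + $23 = $43
Option 2: A->2 + B->1 = $15 + $24 = $39
Min cost = min($43, $39) = $39

$39


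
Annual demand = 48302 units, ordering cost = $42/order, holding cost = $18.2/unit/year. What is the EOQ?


Formula: EOQ = sqrt(2 * D * S / H)
Numerator: 2 * 48302 * 42 = 4057368
2DS/H = 4057368 / 18.2 = 222932.3
EOQ = sqrt(222932.3) = 472.2 units

472.2 units


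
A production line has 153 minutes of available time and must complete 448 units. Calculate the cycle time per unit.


Formula: CT = Available Time / Number of Units
CT = 153 min / 448 units
CT = 0.34 min/unit

0.34 min/unit


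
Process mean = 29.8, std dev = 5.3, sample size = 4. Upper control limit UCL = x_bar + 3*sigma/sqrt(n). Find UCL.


UCL = 29.8 + 3 * 5.3 / sqrt(4)

37.75


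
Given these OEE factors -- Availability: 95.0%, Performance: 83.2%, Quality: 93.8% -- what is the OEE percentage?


Formula: OEE = Availability * Performance * Quality / 10000
A * P = 95.0% * 83.2% / 100 = 79.04%
OEE = 79.04% * 93.8% / 100 = 74.1%

74.1%


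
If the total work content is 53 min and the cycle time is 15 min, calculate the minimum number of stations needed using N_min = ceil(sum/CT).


Formula: N_min = ceil(Sum of Task Times / Cycle Time)
N_min = ceil(53 min / 15 min) = ceil(3.5333)
N_min = 4 stations

4


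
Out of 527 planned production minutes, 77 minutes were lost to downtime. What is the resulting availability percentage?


Formula: Availability = (Planned Time - Downtime) / Planned Time * 100
Uptime = 527 - 77 = 450 min
Availability = 450 / 527 * 100 = 85.4%

85.4%


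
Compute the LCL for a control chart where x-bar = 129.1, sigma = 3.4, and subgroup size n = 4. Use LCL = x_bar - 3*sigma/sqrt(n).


LCL = 129.1 - 3 * 3.4 / sqrt(4)

124.0


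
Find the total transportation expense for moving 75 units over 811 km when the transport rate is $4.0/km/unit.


TC = dist * cost * units = 811 * 4.0 * 75 = $243300.00

$243300.00


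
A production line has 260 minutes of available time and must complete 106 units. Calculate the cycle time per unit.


Formula: CT = Available Time / Number of Units
CT = 260 min / 106 units
CT = 2.45 min/unit

2.45 min/unit


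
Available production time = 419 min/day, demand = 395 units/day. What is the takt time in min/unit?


Formula: Takt Time = Available Production Time / Customer Demand
Takt = 419 min/day / 395 units/day
Takt = 1.06 min/unit

1.06 min/unit


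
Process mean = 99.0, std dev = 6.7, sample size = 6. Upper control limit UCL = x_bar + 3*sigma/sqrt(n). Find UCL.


UCL = 99.0 + 3 * 6.7 / sqrt(6)

107.21


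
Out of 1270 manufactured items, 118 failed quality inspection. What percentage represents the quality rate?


Formula: Quality Rate = Good Pieces / Total Pieces * 100
Good pieces = 1270 - 118 = 1152
QR = 1152 / 1270 * 100 = 90.7%

90.7%


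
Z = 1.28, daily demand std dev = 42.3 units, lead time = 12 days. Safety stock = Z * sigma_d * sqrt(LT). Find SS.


Formula: SS = z * sigma_d * sqrt(LT)
sqrt(LT) = sqrt(12) = 3.4641
SS = 1.28 * 42.3 * 3.4641
SS = 187.6 units

187.6 units


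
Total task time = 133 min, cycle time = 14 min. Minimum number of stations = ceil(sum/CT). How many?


Formula: N_min = ceil(Sum of Task Times / Cycle Time)
N_min = ceil(133 min / 14 min) = ceil(9.5)
N_min = 10 stations

10


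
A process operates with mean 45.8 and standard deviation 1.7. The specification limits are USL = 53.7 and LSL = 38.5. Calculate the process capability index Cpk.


Cpu = (53.7 - 45.8) / (3 * 1.7) = 1.55
Cpl = (45.8 - 38.5) / (3 * 1.7) = 1.43
Cpk = min(1.55, 1.43) = 1.43

1.43


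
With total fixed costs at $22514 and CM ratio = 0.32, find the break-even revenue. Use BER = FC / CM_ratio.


Formula: BER = Fixed Costs / Contribution Margin Ratio
BER = $22514 / 0.32
BER = $70356.25 (to the nearest cent)

$70356.25


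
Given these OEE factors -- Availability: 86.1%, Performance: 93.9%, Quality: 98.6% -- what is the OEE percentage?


Formula: OEE = Availability * Performance * Quality / 10000
A * P = 86.1% * 93.9% / 100 = 80.85%
OEE = 80.85% * 98.6% / 100 = 79.7%

79.7%


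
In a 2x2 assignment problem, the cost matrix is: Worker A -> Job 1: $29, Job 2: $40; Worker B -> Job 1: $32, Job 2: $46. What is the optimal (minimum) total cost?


Option 1: A->1 + B->2 = $29 + $46 = $75
Option 2: A->2 + B->1 = $40 + $32 = $72
Min cost = min($75, $72) = $72

$72


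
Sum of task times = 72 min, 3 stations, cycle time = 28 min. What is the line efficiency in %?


Formula: Efficiency = Sum of Task Times / (N_stations * CT) * 100
Total station capacity = 3 stations * 28 min = 84 min
Efficiency = 72 / 84 * 100 = 85.7%

85.7%


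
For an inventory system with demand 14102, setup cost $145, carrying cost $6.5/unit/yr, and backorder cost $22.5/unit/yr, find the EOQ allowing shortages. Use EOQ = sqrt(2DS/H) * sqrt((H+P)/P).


Formula: EOQ* = sqrt(2DS/H) * sqrt((H+P)/P)
Base EOQ = sqrt(2*14102*145/6.5) = 793.2 units
Correction = sqrt((6.5+22.5)/22.5) = 1.13529
EOQ* = 793.2 * 1.13529 = 900.5 units

900.5 units


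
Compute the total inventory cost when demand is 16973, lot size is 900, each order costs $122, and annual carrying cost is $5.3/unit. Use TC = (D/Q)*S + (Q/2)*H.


TC = 16973/900 * 122 + 900/2 * 5.3

$4685.78


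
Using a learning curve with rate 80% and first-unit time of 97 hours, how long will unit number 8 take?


Formula: T_n = T_1 * (learning_rate)^(log2(n)) where learning_rate = rate/100
Doublings = log2(8) = 3
T_n = 97 * 0.8^3
T_n = 97 * 0.512 = 49.7 hours

49.7 hours


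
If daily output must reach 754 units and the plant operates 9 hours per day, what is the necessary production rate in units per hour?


Formula: Production Rate = Daily Demand / Available Hours
Rate = 754 units/day / 9 hours/day
Rate = 83.8 units/hour

83.8 units/hour


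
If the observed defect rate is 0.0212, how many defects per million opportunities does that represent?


DPMO = defect_rate * 1000000 = 0.0212 * 1000000

21200


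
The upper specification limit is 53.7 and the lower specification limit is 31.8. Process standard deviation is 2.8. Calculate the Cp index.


Cp = (53.7 - 31.8) / (6 * 2.8)

1.3


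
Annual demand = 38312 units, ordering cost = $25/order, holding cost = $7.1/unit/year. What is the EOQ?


Formula: EOQ = sqrt(2 * D * S / H)
Numerator: 2 * 38312 * 25 = 1915600
2DS/H = 1915600 / 7.1 = 269802.8
EOQ = sqrt(269802.8) = 519.4 units

519.4 units


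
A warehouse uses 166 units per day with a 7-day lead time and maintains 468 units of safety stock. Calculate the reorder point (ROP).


Formula: ROP = (Daily Demand * Lead Time) + Safety Stock
Demand during lead time = 166 * 7 = 1162 units
ROP = 1162 + 468 = 1630 units

1630 units


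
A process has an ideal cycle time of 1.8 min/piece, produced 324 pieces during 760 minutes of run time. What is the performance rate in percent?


Formula: Performance = (Ideal CT * Total Count) / Run Time * 100
Ideal output time = 1.8 * 324 = 583.2 min
Performance = 583.2 / 760 * 100 = 76.7%

76.7%


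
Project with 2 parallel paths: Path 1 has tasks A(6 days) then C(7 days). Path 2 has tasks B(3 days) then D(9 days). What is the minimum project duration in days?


Path 1 = 6 + 7 = 13 days
Path 2 = 3 + 9 = 12 days
Duration = max(13, 12) = 13 days

13 days


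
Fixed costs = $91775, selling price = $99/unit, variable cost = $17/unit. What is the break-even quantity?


Formula: BEQ = Fixed Costs / (Price - Variable Cost)
Contribution margin = $99 - $17 = $82/unit
BEQ = ceil($91775 / $82/unit) = ceil(1119.21) = 1120 units

1120 units


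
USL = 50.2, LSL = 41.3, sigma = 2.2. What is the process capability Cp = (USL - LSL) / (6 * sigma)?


Cp = (50.2 - 41.3) / (6 * 2.2)

0.67


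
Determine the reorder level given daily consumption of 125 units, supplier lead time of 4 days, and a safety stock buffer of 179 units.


Formula: ROP = (Daily Demand * Lead Time) + Safety Stock
Demand during lead time = 125 * 4 = 500 units
ROP = 500 + 179 = 679 units

679 units


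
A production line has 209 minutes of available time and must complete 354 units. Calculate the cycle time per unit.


Formula: CT = Available Time / Number of Units
CT = 209 min / 354 units
CT = 0.59 min/unit

0.59 min/unit


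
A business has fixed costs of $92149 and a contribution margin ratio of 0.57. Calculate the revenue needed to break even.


Formula: BER = Fixed Costs / Contribution Margin Ratio
BER = $92149 / 0.57
BER = $161664.91 (to the nearest cent)

$161664.91


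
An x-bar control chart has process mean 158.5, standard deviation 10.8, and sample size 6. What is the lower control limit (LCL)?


LCL = 158.5 - 3 * 10.8 / sqrt(6)

145.27


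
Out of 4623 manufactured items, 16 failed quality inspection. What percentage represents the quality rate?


Formula: Quality Rate = Good Pieces / Total Pieces * 100
Good pieces = 4623 - 16 = 4607
QR = 4607 / 4623 * 100 = 99.7%

99.7%


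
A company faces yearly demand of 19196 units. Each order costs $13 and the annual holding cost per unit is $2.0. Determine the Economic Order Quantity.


Formula: EOQ = sqrt(2 * D * S / H)
Numerator: 2 * 19196 * 13 = 499096
2DS/H = 499096 / 2.0 = 249548.0
EOQ = sqrt(249548.0) = 499.5 units

499.5 units


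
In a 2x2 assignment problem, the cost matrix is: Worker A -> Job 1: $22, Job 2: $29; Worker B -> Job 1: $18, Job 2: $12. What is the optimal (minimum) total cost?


Option 1: A->1 + B->2 = $22 + $12 = $34
Option 2: A->2 + B->1 = $29 + $18 = $47
Min cost = min($34, $47) = $34

$34


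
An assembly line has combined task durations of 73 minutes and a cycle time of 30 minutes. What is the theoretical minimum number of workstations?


Formula: N_min = ceil(Sum of Task Times / Cycle Time)
N_min = ceil(73 min / 30 min) = ceil(2.4333)
N_min = 3 stations

3


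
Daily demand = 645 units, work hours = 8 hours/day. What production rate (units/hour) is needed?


Formula: Production Rate = Daily Demand / Available Hours
Rate = 645 units/day / 8 hours/day
Rate = 80.6 units/hour

80.6 units/hour


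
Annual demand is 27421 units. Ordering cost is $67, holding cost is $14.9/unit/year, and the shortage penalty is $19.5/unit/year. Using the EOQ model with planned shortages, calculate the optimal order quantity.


Formula: EOQ* = sqrt(2DS/H) * sqrt((H+P)/P)
Base EOQ = sqrt(2*27421*67/14.9) = 496.59 units
Correction = sqrt((14.9+19.5)/19.5) = 1.3282
EOQ* = 496.59 * 1.3282 = 659.6 units

659.6 units


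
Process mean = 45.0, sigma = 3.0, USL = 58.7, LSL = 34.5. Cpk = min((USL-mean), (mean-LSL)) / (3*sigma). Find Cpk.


Cpu = (58.7 - 45.0) / (3 * 3.0) = 1.52
Cpl = (45.0 - 34.5) / (3 * 3.0) = 1.17
Cpk = min(1.52, 1.17) = 1.17

1.17


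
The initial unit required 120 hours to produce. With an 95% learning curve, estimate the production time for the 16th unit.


Formula: T_n = T_1 * (learning_rate)^(log2(n)) where learning_rate = rate/100
Doublings = log2(16) = 4
T_n = 120 * 0.95^4
T_n = 120 * 0.8145 = 97.7 hours

97.7 hours


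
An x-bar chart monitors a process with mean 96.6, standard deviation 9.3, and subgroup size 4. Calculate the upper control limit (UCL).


UCL = 96.6 + 3 * 9.3 / sqrt(4)

110.55


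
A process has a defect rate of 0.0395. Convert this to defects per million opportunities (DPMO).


DPMO = defect_rate * 1000000 = 0.0395 * 1000000

39500


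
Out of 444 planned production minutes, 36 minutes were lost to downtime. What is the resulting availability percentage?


Formula: Availability = (Planned Time - Downtime) / Planned Time * 100
Uptime = 444 - 36 = 408 min
Availability = 408 / 444 * 100 = 91.9%

91.9%


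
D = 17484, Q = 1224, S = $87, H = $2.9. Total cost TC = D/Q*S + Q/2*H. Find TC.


TC = 17484/1224 * 87 + 1224/2 * 2.9

$3017.54


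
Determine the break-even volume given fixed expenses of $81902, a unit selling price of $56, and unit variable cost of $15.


Formula: BEQ = Fixed Costs / (Price - Variable Cost)
Contribution margin = $56 - $15 = $41/unit
BEQ = ceil($81902 / $41/unit) = ceil(1997.61) = 1998 units

1998 units


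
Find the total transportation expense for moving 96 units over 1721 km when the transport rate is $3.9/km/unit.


TC = dist * cost * units = 1721 * 3.9 * 96 = $644342.40

$644342.40


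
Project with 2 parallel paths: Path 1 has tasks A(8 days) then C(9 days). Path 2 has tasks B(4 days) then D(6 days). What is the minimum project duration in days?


Path 1 = 8 + 9 = 17 days
Path 2 = 4 + 6 = 10 days
Duration = max(17, 10) = 17 days

17 days


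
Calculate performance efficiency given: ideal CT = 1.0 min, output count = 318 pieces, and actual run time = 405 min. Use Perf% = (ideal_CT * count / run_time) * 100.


Formula: Performance = (Ideal CT * Total Count) / Run Time * 100
Ideal output time = 1.0 * 318 = 318.0 min
Performance = 318.0 / 405 * 100 = 78.5%

78.5%


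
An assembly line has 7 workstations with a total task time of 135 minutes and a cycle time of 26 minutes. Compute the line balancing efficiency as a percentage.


Formula: Efficiency = Sum of Task Times / (N_stations * CT) * 100
Total station capacity = 7 stations * 26 min = 182 min
Efficiency = 135 / 182 * 100 = 74.2%

74.2%


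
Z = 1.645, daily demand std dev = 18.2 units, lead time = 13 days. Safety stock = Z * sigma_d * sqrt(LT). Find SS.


Formula: SS = z * sigma_d * sqrt(LT)
sqrt(LT) = sqrt(13) = 3.6056
SS = 1.645 * 18.2 * 3.6056
SS = 107.9 units

107.9 units


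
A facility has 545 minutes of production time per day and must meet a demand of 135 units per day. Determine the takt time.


Formula: Takt Time = Available Production Time / Customer Demand
Takt = 545 min/day / 135 units/day
Takt = 4.04 min/unit

4.04 min/unit


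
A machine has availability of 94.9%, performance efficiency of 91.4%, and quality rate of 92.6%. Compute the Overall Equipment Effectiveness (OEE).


Formula: OEE = Availability * Performance * Quality / 10000
A * P = 94.9% * 91.4% / 100 = 86.74%
OEE = 86.74% * 92.6% / 100 = 80.3%

80.3%


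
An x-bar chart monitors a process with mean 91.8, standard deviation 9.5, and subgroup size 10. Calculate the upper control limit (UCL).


UCL = 91.8 + 3 * 9.5 / sqrt(10)

100.81


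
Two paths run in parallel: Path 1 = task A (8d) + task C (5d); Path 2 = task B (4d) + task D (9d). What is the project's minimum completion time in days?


Path 1 = 8 + 5 = 13 days
Path 2 = 4 + 9 = 13 days
Duration = max(13, 13) = 13 days

13 days


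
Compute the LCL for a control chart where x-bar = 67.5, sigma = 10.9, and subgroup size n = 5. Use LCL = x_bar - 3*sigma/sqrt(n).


LCL = 67.5 - 3 * 10.9 / sqrt(5)

52.88


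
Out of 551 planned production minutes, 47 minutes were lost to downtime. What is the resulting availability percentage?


Formula: Availability = (Planned Time - Downtime) / Planned Time * 100
Uptime = 551 - 47 = 504 min
Availability = 504 / 551 * 100 = 91.5%

91.5%


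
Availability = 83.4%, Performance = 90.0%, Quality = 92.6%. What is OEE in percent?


Formula: OEE = Availability * Performance * Quality / 10000
A * P = 83.4% * 90.0% / 100 = 75.06%
OEE = 75.06% * 92.6% / 100 = 69.5%

69.5%


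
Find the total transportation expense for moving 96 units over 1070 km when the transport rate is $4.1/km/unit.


TC = dist * cost * units = 1070 * 4.1 * 96 = $421152.00

$421152.00


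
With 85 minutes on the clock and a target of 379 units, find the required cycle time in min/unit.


Formula: CT = Available Time / Number of Units
CT = 85 min / 379 units
CT = 0.22 min/unit

0.22 min/unit


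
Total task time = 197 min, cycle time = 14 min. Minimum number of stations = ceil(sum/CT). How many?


Formula: N_min = ceil(Sum of Task Times / Cycle Time)
N_min = ceil(197 min / 14 min) = ceil(14.0714)
N_min = 15 stations

15


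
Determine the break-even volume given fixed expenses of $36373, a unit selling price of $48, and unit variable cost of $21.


Formula: BEQ = Fixed Costs / (Price - Variable Cost)
Contribution margin = $48 - $21 = $27/unit
BEQ = ceil($36373 / $27/unit) = ceil(1347.15) = 1348 units

1348 units


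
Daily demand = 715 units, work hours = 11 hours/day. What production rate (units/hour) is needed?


Formula: Production Rate = Daily Demand / Available Hours
Rate = 715 units/day / 11 hours/day
Rate = 65.0 units/hour

65.0 units/hour


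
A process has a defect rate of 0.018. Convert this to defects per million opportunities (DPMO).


DPMO = defect_rate * 1000000 = 0.018 * 1000000

18000


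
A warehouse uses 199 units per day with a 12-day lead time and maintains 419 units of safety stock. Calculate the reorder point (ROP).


Formula: ROP = (Daily Demand * Lead Time) + Safety Stock
Demand during lead time = 199 * 12 = 2388 units
ROP = 2388 + 419 = 2807 units

2807 units


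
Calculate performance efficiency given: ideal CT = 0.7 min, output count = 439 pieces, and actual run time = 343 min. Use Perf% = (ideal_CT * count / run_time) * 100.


Formula: Performance = (Ideal CT * Total Count) / Run Time * 100
Ideal output time = 0.7 * 439 = 307.3 min
Performance = 307.3 / 343 * 100 = 89.6%

89.6%


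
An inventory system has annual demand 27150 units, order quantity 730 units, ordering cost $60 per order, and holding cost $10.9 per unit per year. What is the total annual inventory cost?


TC = 27150/730 * 60 + 730/2 * 10.9

$6210.01


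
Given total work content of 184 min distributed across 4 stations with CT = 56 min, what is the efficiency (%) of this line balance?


Formula: Efficiency = Sum of Task Times / (N_stations * CT) * 100
Total station capacity = 4 stations * 56 min = 224 min
Efficiency = 184 / 224 * 100 = 82.1%

82.1%


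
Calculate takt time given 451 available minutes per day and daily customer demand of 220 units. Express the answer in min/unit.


Formula: Takt Time = Available Production Time / Customer Demand
Takt = 451 min/day / 220 units/day
Takt = 2.05 min/unit

2.05 min/unit


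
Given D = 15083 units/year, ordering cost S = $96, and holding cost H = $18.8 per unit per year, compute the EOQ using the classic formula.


Formula: EOQ = sqrt(2 * D * S / H)
Numerator: 2 * 15083 * 96 = 2895936
2DS/H = 2895936 / 18.8 = 154039.1
EOQ = sqrt(154039.1) = 392.5 units

392.5 units


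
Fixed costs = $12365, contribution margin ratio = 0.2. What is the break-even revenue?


Formula: BER = Fixed Costs / Contribution Margin Ratio
BER = $12365 / 0.2
BER = $61825.00 (to the nearest cent)

$61825.00


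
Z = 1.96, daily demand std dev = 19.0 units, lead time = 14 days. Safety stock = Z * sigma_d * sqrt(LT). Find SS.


Formula: SS = z * sigma_d * sqrt(LT)
sqrt(LT) = sqrt(14) = 3.7417
SS = 1.96 * 19.0 * 3.7417
SS = 139.3 units

139.3 units


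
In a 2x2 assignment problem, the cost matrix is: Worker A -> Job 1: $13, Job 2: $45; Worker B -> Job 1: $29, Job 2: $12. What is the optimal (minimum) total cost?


Option 1: A->1 + B->2 = $13 + $12 = $25
Option 2: A->2 + B->1 = $45 + $29 = $74
Min cost = min($25, $74) = $25

$25


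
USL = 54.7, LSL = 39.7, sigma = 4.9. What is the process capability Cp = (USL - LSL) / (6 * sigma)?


Cp = (54.7 - 39.7) / (6 * 4.9)

0.51


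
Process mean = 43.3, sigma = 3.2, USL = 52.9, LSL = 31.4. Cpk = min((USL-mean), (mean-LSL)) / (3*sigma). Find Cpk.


Cpu = (52.9 - 43.3) / (3 * 3.2) = 1.0
Cpl = (43.3 - 31.4) / (3 * 3.2) = 1.24
Cpk = min(1.0, 1.24) = 1.0

1.0


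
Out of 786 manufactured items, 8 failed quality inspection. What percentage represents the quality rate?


Formula: Quality Rate = Good Pieces / Total Pieces * 100
Good pieces = 786 - 8 = 778
QR = 778 / 786 * 100 = 99.0%

99.0%


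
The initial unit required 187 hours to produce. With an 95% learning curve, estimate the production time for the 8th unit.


Formula: T_n = T_1 * (learning_rate)^(log2(n)) where learning_rate = rate/100
Doublings = log2(8) = 3
T_n = 187 * 0.95^3
T_n = 187 * 0.8574 = 160.3 hours

160.3 hours


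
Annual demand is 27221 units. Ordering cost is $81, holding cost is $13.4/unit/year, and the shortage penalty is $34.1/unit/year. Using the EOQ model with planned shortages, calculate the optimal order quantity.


Formula: EOQ* = sqrt(2DS/H) * sqrt((H+P)/P)
Base EOQ = sqrt(2*27221*81/13.4) = 573.66 units
Correction = sqrt((13.4+34.1)/34.1) = 1.18024
EOQ* = 573.66 * 1.18024 = 677.1 units

677.1 units


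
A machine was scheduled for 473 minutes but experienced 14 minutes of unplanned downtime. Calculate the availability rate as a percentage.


Formula: Availability = (Planned Time - Downtime) / Planned Time * 100
Uptime = 473 - 14 = 459 min
Availability = 459 / 473 * 100 = 97.0%

97.0%


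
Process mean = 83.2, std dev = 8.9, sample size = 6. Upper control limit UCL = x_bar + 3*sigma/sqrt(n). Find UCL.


UCL = 83.2 + 3 * 8.9 / sqrt(6)

94.1


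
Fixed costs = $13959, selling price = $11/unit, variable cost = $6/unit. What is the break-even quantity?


Formula: BEQ = Fixed Costs / (Price - Variable Cost)
Contribution margin = $11 - $6 = $5/unit
BEQ = ceil($13959 / $5/unit) = ceil(2791.8) = 2792 units

2792 units


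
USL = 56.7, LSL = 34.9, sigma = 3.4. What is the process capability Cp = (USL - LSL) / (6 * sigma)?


Cp = (56.7 - 34.9) / (6 * 3.4)

1.07


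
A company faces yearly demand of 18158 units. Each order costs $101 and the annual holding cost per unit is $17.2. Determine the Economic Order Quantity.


Formula: EOQ = sqrt(2 * D * S / H)
Numerator: 2 * 18158 * 101 = 3667916
2DS/H = 3667916 / 17.2 = 213250.9
EOQ = sqrt(213250.9) = 461.8 units

461.8 units


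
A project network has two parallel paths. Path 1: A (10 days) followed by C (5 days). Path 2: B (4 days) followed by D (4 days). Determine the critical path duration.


Path 1 = 10 + 5 = 15 days
Path 2 = 4 + 4 = 8 days
Duration = max(15, 8) = 15 days

15 days


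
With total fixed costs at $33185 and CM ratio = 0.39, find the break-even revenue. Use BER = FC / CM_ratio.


Formula: BER = Fixed Costs / Contribution Margin Ratio
BER = $33185 / 0.39
BER = $85089.74 (to the nearest cent)

$85089.74


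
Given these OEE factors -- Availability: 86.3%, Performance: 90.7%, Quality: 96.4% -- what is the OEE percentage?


Formula: OEE = Availability * Performance * Quality / 10000
A * P = 86.3% * 90.7% / 100 = 78.27%
OEE = 78.27% * 96.4% / 100 = 75.5%

75.5%


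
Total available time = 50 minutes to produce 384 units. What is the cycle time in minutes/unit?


Formula: CT = Available Time / Number of Units
CT = 50 min / 384 units
CT = 0.13 min/unit

0.13 min/unit


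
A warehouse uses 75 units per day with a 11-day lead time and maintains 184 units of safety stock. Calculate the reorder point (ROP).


Formula: ROP = (Daily Demand * Lead Time) + Safety Stock
Demand during lead time = 75 * 11 = 825 units
ROP = 825 + 184 = 1009 units

1009 units


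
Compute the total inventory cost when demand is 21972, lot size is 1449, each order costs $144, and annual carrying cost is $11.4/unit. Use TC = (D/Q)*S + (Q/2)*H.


TC = 21972/1449 * 144 + 1449/2 * 11.4

$10442.85


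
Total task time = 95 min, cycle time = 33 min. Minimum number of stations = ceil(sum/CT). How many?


Formula: N_min = ceil(Sum of Task Times / Cycle Time)
N_min = ceil(95 min / 33 min) = ceil(2.8788)
N_min = 3 stations

3


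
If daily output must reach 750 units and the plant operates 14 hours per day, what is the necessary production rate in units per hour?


Formula: Production Rate = Daily Demand / Available Hours
Rate = 750 units/day / 14 hours/day
Rate = 53.6 units/hour

53.6 units/hour


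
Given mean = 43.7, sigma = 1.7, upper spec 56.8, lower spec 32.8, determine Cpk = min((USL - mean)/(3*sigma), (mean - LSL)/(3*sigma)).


Cpu = (56.8 - 43.7) / (3 * 1.7) = 2.57
Cpl = (43.7 - 32.8) / (3 * 1.7) = 2.14
Cpk = min(2.57, 2.14) = 2.14

2.14


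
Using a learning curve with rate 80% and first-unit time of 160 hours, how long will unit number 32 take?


Formula: T_n = T_1 * (learning_rate)^(log2(n)) where learning_rate = rate/100
Doublings = log2(32) = 5
T_n = 160 * 0.8^5
T_n = 160 * 0.3277 = 52.4 hours

52.4 hours


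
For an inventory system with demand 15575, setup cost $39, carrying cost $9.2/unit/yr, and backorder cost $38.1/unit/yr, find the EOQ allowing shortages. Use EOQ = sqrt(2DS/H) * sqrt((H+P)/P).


Formula: EOQ* = sqrt(2DS/H) * sqrt((H+P)/P)
Base EOQ = sqrt(2*15575*39/9.2) = 363.39 units
Correction = sqrt((9.2+38.1)/38.1) = 1.11421
EOQ* = 363.39 * 1.11421 = 404.9 units

404.9 units


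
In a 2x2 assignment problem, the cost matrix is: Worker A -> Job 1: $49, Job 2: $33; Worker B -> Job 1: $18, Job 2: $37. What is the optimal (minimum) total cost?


Option 1: A->1 + B->2 = $49 + $37 = $86
Option 2: A->2 + B->1 = $33 + $18 = $51
Min cost = min($86, $51) = $51

$51


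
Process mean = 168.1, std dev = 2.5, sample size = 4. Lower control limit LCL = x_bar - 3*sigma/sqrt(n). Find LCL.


LCL = 168.1 - 3 * 2.5 / sqrt(4)

164.35


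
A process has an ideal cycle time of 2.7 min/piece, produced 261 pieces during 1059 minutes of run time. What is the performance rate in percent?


Formula: Performance = (Ideal CT * Total Count) / Run Time * 100
Ideal output time = 2.7 * 261 = 704.7 min
Performance = 704.7 / 1059 * 100 = 66.5%

66.5%


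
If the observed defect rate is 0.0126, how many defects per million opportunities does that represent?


DPMO = defect_rate * 1000000 = 0.0126 * 1000000

12600


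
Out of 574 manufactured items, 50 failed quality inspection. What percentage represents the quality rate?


Formula: Quality Rate = Good Pieces / Total Pieces * 100
Good pieces = 574 - 50 = 524
QR = 524 / 574 * 100 = 91.3%

91.3%


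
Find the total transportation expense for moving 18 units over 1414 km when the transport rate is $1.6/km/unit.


TC = dist * cost * units = 1414 * 1.6 * 18 = $40723.20

$40723.20


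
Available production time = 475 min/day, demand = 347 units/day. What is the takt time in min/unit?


Formula: Takt Time = Available Production Time / Customer Demand
Takt = 475 min/day / 347 units/day
Takt = 1.37 min/unit

1.37 min/unit


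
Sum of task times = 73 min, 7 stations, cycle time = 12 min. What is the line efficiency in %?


Formula: Efficiency = Sum of Task Times / (N_stations * CT) * 100
Total station capacity = 7 stations * 12 min = 84 min
Efficiency = 73 / 84 * 100 = 86.9%

86.9%


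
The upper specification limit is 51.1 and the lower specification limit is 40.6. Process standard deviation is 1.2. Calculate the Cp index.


Cp = (51.1 - 40.6) / (6 * 1.2)

1.46


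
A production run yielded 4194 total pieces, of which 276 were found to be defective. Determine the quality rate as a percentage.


Formula: Quality Rate = Good Pieces / Total Pieces * 100
Good pieces = 4194 - 276 = 3918
QR = 3918 / 4194 * 100 = 93.4%

93.4%


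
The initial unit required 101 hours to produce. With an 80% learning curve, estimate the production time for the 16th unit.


Formula: T_n = T_1 * (learning_rate)^(log2(n)) where learning_rate = rate/100
Doublings = log2(16) = 4
T_n = 101 * 0.8^4
T_n = 101 * 0.4096 = 41.4 hours

41.4 hours


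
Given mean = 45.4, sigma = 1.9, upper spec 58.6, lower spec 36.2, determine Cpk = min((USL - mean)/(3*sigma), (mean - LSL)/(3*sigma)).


Cpu = (58.6 - 45.4) / (3 * 1.9) = 2.32
Cpl = (45.4 - 36.2) / (3 * 1.9) = 1.61
Cpk = min(2.32, 1.61) = 1.61

1.61


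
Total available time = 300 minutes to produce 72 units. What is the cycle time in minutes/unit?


Formula: CT = Available Time / Number of Units
CT = 300 min / 72 units
CT = 4.17 min/unit

4.17 min/unit


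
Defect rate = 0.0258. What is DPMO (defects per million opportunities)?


DPMO = defect_rate * 1000000 = 0.0258 * 1000000

25800


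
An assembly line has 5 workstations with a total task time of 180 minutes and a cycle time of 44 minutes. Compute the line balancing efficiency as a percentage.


Formula: Efficiency = Sum of Task Times / (N_stations * CT) * 100
Total station capacity = 5 stations * 44 min = 220 min
Efficiency = 180 / 220 * 100 = 81.8%

81.8%


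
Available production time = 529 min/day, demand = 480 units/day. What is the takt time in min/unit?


Formula: Takt Time = Available Production Time / Customer Demand
Takt = 529 min/day / 480 units/day
Takt = 1.1 min/unit

1.1 min/unit


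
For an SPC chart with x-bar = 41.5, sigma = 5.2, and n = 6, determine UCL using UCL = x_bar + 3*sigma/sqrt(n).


UCL = 41.5 + 3 * 5.2 / sqrt(6)

47.87


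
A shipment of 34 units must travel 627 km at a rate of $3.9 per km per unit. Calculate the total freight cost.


TC = dist * cost * units = 627 * 3.9 * 34 = $83140.20

$83140.20


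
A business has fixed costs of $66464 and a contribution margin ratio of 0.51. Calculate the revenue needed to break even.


Formula: BER = Fixed Costs / Contribution Margin Ratio
BER = $66464 / 0.51
BER = $130321.57 (to the nearest cent)

$130321.57


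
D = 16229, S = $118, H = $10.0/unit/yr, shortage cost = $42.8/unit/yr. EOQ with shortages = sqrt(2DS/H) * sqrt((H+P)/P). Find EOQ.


Formula: EOQ* = sqrt(2DS/H) * sqrt((H+P)/P)
Base EOQ = sqrt(2*16229*118/10.0) = 618.87 units
Correction = sqrt((10.0+42.8)/42.8) = 1.1107
EOQ* = 618.87 * 1.1107 = 687.4 units

687.4 units


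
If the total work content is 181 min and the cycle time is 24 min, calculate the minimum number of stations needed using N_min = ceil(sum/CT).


Formula: N_min = ceil(Sum of Task Times / Cycle Time)
N_min = ceil(181 min / 24 min) = ceil(7.5417)
N_min = 8 stations

8


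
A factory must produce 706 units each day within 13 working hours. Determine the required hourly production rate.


Formula: Production Rate = Daily Demand / Available Hours
Rate = 706 units/day / 13 hours/day
Rate = 54.3 units/hour

54.3 units/hour


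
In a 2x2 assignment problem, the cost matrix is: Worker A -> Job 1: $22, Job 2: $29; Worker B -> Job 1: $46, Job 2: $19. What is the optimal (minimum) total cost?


Option 1: A->1 + B->2 = $22 + $19 = $41
Option 2: A->2 + B->1 = $29 + $46 = $75
Min cost = min($41, $75) = $41

$41


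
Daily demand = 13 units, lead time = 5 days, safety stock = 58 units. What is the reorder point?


Formula: ROP = (Daily Demand * Lead Time) + Safety Stock
Demand during lead time = 13 * 5 = 65 units
ROP = 65 + 58 = 123 units

123 units


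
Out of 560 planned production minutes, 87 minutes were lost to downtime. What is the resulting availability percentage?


Formula: Availability = (Planned Time - Downtime) / Planned Time * 100
Uptime = 560 - 87 = 473 min
Availability = 473 / 560 * 100 = 84.5%

84.5%


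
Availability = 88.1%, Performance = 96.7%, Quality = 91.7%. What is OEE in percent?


Formula: OEE = Availability * Performance * Quality / 10000
A * P = 88.1% * 96.7% / 100 = 85.19%
OEE = 85.19% * 91.7% / 100 = 78.1%

78.1%


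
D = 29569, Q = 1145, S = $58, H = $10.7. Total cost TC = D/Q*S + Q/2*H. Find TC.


TC = 29569/1145 * 58 + 1145/2 * 10.7

$7623.57


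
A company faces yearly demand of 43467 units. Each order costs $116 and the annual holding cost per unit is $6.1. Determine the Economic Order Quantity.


Formula: EOQ = sqrt(2 * D * S / H)
Numerator: 2 * 43467 * 116 = 10084344
2DS/H = 10084344 / 6.1 = 1653171.1
EOQ = sqrt(1653171.1) = 1285.8 units

1285.8 units


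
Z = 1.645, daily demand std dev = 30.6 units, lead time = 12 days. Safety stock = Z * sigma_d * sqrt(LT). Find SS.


Formula: SS = z * sigma_d * sqrt(LT)
sqrt(LT) = sqrt(12) = 3.4641
SS = 1.645 * 30.6 * 3.4641
SS = 174.4 units

174.4 units


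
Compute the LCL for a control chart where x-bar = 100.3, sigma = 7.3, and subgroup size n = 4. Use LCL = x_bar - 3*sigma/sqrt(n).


LCL = 100.3 - 3 * 7.3 / sqrt(4)

89.35


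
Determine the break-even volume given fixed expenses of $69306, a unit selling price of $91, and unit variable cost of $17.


Formula: BEQ = Fixed Costs / (Price - Variable Cost)
Contribution margin = $91 - $17 = $74/unit
BEQ = ceil($69306 / $74/unit) = ceil(936.57) = 937 units

937 units


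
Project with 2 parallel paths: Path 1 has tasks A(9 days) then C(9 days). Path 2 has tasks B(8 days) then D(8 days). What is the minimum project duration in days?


Path 1 = 9 + 9 = 18 days
Path 2 = 8 + 8 = 16 days
Duration = max(18, 16) = 18 days

18 days


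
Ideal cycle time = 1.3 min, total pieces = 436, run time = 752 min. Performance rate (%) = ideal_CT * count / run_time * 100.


Formula: Performance = (Ideal CT * Total Count) / Run Time * 100
Ideal output time = 1.3 * 436 = 566.8 min
Performance = 566.8 / 752 * 100 = 75.4%

75.4%


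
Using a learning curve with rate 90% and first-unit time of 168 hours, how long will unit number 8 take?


Formula: T_n = T_1 * (learning_rate)^(log2(n)) where learning_rate = rate/100
Doublings = log2(8) = 3
T_n = 168 * 0.9^3
T_n = 168 * 0.729 = 122.5 hours

122.5 hours


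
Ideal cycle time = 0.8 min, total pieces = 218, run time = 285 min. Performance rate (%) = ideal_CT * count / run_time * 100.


Formula: Performance = (Ideal CT * Total Count) / Run Time * 100
Ideal output time = 0.8 * 218 = 174.4 min
Performance = 174.4 / 285 * 100 = 61.2%

61.2%


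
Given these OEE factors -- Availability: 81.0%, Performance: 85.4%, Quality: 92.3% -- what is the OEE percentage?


Formula: OEE = Availability * Performance * Quality / 10000
A * P = 81.0% * 85.4% / 100 = 69.17%
OEE = 69.17% * 92.3% / 100 = 63.8%

63.8%


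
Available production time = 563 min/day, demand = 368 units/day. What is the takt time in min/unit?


Formula: Takt Time = Available Production Time / Customer Demand
Takt = 563 min/day / 368 units/day
Takt = 1.53 min/unit

1.53 min/unit


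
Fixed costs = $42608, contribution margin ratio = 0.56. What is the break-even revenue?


Formula: BER = Fixed Costs / Contribution Margin Ratio
BER = $42608 / 0.56
BER = $76085.71 (to the nearest cent)

$76085.71


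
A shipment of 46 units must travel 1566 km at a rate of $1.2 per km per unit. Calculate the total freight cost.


TC = dist * cost * units = 1566 * 1.2 * 46 = $86443.20

$86443.20


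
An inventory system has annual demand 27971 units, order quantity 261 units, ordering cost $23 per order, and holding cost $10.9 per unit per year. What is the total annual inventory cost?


TC = 27971/261 * 23 + 261/2 * 10.9

$3887.33


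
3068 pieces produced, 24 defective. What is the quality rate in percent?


Formula: Quality Rate = Good Pieces / Total Pieces * 100
Good pieces = 3068 - 24 = 3044
QR = 3044 / 3068 * 100 = 99.2%

99.2%


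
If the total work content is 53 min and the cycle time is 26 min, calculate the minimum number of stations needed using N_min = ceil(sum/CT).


Formula: N_min = ceil(Sum of Task Times / Cycle Time)
N_min = ceil(53 min / 26 min) = ceil(2.0385)
N_min = 3 stations

3


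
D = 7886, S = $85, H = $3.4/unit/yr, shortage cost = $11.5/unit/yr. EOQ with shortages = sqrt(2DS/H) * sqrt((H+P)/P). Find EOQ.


Formula: EOQ* = sqrt(2DS/H) * sqrt((H+P)/P)
Base EOQ = sqrt(2*7886*85/3.4) = 627.93 units
Correction = sqrt((3.4+11.5)/11.5) = 1.13827
EOQ* = 627.93 * 1.13827 = 714.8 units

714.8 units


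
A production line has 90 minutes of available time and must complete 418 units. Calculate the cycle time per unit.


Formula: CT = Available Time / Number of Units
CT = 90 min / 418 units
CT = 0.22 min/unit

0.22 min/unit


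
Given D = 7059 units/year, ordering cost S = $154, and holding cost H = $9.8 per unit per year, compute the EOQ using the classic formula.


Formula: EOQ = sqrt(2 * D * S / H)
Numerator: 2 * 7059 * 154 = 2174172
2DS/H = 2174172 / 9.8 = 221854.3
EOQ = sqrt(221854.3) = 471.0 units

471.0 units


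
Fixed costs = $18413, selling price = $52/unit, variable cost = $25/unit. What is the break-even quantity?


Formula: BEQ = Fixed Costs / (Price - Variable Cost)
Contribution margin = $52 - $25 = $27/unit
BEQ = ceil($18413 / $27/unit) = ceil(681.96) = 682 units

682 units


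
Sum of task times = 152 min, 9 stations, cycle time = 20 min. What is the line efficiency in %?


Formula: Efficiency = Sum of Task Times / (N_stations * CT) * 100
Total station capacity = 9 stations * 20 min = 180 min
Efficiency = 152 / 180 * 100 = 84.4%

84.4%


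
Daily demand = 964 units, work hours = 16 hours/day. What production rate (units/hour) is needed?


Formula: Production Rate = Daily Demand / Available Hours
Rate = 964 units/day / 16 hours/day
Rate = 60.3 units/hour

60.3 units/hour


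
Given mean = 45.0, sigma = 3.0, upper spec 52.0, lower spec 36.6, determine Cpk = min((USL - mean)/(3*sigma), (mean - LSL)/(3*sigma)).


Cpu = (52.0 - 45.0) / (3 * 3.0) = 0.78
Cpl = (45.0 - 36.6) / (3 * 3.0) = 0.93
Cpk = min(0.78, 0.93) = 0.78

0.78
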